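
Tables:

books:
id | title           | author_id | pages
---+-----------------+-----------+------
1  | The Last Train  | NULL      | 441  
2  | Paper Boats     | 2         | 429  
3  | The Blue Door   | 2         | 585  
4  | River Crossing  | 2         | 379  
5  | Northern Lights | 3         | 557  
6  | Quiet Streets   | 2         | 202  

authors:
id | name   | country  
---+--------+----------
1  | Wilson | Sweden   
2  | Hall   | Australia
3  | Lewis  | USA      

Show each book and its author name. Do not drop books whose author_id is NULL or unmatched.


LEFT JOIN keeps every row from books (the left table); where author_id has no match in authors, the author columns become NULL. Walk through each book:
  - book 1 (The Last Train): author_id=NULL, no match -> kept with NULL
  - book 2 (Paper Boats): author_id=2 -> matches Hall
  - book 3 (The Blue Door): author_id=2 -> matches Hall
  - book 4 (River Crossing): author_id=2 -> matches Hall
  - book 5 (Northern Lights): author_id=3 -> matches Lewis
  - book 6 (Quiet Streets): author_id=2 -> matches Hall
All 6 rows appear; 1 has NULL author.

SQL:
SELECT a.title, b.name AS author
FROM books a
LEFT JOIN authors b ON a.author_id = b.id

Result:
title           | author
----------------+-------
The Last Train  | NULL  
Paper Boats     | Hall  
The Blue Door   | Hall  
River Crossing  | Hall  
Northern Lights | Lewis 
Quiet Streets   | Hall  


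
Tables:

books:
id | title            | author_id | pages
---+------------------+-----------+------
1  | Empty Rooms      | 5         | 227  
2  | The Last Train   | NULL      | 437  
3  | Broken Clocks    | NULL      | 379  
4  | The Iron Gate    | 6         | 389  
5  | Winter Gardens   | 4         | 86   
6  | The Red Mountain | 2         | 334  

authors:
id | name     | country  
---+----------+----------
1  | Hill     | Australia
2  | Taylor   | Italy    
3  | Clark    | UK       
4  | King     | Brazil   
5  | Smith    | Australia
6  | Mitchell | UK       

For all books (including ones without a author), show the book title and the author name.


LEFT JOIN keeps every row from books (the left table); where author_id has no match in authors, the author columns become NULL. Walk through each book:
  - book 1 (Empty Rooms): author_id=5 -> matches Smith
  - book 2 (The Last Train): author_id=NULL, no match -> kept with NULL
  - book 3 (Broken Clocks): author_id=NULL, no match -> kept with NULL
  - book 4 (The Iron Gate): author_id=6 -> matches Mitchell
  - book 5 (Winter Gardens): author_id=4 -> matches King
  - book 6 (The Red Mountain): author_id=2 -> matches Taylor
All 6 rows appear; 2 have NULL author.

SQL:
SELECT a.title, b.name AS author
FROM books a
LEFT JOIN authors b ON a.author_id = b.id

Result:
title            | author  
-----------------+---------
Empty Rooms      | Smith   
The Last Train   | NULL    
Broken Clocks    | NULL    
The Iron Gate    | Mitchell
Winter Gardens   | King    
The Red Mountain | Taylor  


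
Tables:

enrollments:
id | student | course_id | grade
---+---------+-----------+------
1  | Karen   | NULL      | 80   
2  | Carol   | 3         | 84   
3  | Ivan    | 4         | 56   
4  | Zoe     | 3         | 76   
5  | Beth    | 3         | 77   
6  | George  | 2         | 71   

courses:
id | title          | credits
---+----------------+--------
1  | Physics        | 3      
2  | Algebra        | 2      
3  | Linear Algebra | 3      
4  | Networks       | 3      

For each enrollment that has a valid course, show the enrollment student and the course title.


INNER JOIN keeps only enrollments rows whose course_id matches an id in courses. Walk through each enrollment:
  - enrollment 1 (Karen): course_id=NULL, no match -> dropped
  - enrollment 2 (Carol): course_id=3 -> matches Linear Algebra
  - enrollment 3 (Ivan): course_id=4 -> matches Networks
  - enrollment 4 (Zoe): course_id=3 -> matches Linear Algebra
  - enrollment 5 (Beth): course_id=3 -> matches Linear Algebra
  - enrollment 6 (George): course_id=2 -> matches Algebra
So 1 of 6 rows is dropped.

SQL:
SELECT a.student, b.title AS course
FROM enrollments a
INNER JOIN courses b ON a.course_id = b.id

Result:
student | course        
--------+---------------
Carol   | Linear Algebra
Ivan    | Networks      
Zoe     | Linear Algebra
Beth    | Linear Algebra
George  | Algebra       


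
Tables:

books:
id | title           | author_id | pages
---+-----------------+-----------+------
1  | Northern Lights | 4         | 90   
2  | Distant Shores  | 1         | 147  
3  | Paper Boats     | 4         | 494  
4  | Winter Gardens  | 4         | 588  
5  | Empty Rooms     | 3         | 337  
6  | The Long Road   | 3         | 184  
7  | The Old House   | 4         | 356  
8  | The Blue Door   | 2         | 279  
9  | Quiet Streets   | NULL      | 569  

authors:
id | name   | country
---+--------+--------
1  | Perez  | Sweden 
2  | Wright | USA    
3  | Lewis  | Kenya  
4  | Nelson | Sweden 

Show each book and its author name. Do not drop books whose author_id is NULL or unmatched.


LEFT JOIN keeps every row from books (the left table); where author_id has no match in authors, the author columns become NULL. Walk through each book:
  - book 1 (Northern Lights): author_id=4 -> matches Nelson
  - book 2 (Distant Shores): author_id=1 -> matches Perez
  - book 3 (Paper Boats): author_id=4 -> matches Nelson
  - book 4 (Winter Gardens): author_id=4 -> matches Nelson
  - book 5 (Empty Rooms): author_id=3 -> matches Lewis
  - book 6 (The Long Road): author_id=3 -> matches Lewis
  - book 7 (The Old House): author_id=4 -> matches Nelson
  - book 8 (The Blue Door): author_id=2 -> matches Wright
  - book 9 (Quiet Streets): author_id=NULL, no match -> kept with NULL
All 9 rows appear; 1 has NULL author.

SQL:
SELECT a.title, b.name AS author
FROM books a
LEFT JOIN authors b ON a.author_id = b.id

Result:
title           | author
----------------+-------
Northern Lights | Nelson
Distant Shores  | Perez 
Paper Boats     | Nelson
Winter Gardens  | Nelson
Empty Rooms     | Lewis 
The Long Road   | Lewis 
The Old House   | Nelson
The Blue Door   | Wright
Quiet Streets   | NULL  


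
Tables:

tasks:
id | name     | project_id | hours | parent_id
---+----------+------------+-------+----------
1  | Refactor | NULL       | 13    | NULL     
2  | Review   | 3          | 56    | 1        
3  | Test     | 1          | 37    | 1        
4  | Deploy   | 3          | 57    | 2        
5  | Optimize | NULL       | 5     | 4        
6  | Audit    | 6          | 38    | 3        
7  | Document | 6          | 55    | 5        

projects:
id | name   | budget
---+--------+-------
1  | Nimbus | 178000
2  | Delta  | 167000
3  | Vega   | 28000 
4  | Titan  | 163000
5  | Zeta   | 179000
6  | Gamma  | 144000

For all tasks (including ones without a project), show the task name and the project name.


LEFT JOIN keeps every row from tasks (the left table); where project_id has no match in projects, the project columns become NULL. Walk through each task:
  - task 1 (Refactor): project_id=NULL, no match -> kept with NULL
  - task 2 (Review): project_id=3 -> matches Vega
  - task 3 (Test): project_id=1 -> matches Nimbus
  - task 4 (Deploy): project_id=3 -> matches Vega
  - task 5 (Optimize): project_id=NULL, no match -> kept with NULL
  - task 6 (Audit): project_id=6 -> matches Gamma
  - task 7 (Document): project_id=6 -> matches Gamma
All 7 rows appear; 2 have NULL project.

SQL:
SELECT a.name, b.name AS project
FROM tasks a
LEFT JOIN projects b ON a.project_id = b.id

Result:
name     | project
---------+--------
Refactor | NULL   
Review   | Vega   
Test     | Nimbus 
Deploy   | Vega   
Optimize | NULL   
Audit    | Gamma  
Document | Gamma  


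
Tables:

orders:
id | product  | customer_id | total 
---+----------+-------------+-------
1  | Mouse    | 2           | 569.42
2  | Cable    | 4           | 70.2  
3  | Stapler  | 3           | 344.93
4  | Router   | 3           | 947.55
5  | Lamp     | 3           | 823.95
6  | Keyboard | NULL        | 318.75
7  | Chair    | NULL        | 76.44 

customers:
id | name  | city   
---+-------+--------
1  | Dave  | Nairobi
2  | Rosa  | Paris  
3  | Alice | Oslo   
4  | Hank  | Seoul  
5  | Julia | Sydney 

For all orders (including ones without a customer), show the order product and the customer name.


LEFT JOIN keeps every row from orders (the left table); where customer_id has no match in customers, the customer columns become NULL. Walk through each order:
  - order 1 (Mouse): customer_id=2 -> matches Rosa
  - order 2 (Cable): customer_id=4 -> matches Hank
  - order 3 (Stapler): customer_id=3 -> matches Alice
  - order 4 (Router): customer_id=3 -> matches Alice
  - order 5 (Lamp): customer_id=3 -> matches Alice
  - order 6 (Keyboard): customer_id=NULL, no match -> kept with NULL
  - order 7 (Chair): customer_id=NULL, no match -> kept with NULL
All 7 rows appear; 2 have NULL customer.

SQL:
SELECT a.product, b.name AS customer
FROM orders a
LEFT JOIN customers b ON a.customer_id = b.id

Result:
product  | customer
---------+---------
Mouse    | Rosa    
Cable    | Hank    
Stapler  | Alice   
Router   | Alice   
Lamp     | Alice   
Keyboard | NULL    
Chair    | NULL    


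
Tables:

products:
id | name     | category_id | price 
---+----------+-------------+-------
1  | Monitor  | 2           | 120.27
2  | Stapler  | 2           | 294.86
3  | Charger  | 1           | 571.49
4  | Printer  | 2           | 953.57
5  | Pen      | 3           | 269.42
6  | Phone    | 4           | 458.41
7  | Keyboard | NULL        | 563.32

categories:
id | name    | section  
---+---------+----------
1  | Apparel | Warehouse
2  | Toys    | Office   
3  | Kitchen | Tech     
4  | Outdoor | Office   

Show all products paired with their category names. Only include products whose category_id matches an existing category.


INNER JOIN keeps only products rows whose category_id matches an id in categories. Walk through each product:
  - product 1 (Monitor): category_id=2 -> matches Toys
  - product 2 (Stapler): category_id=2 -> matches Toys
  - product 3 (Charger): category_id=1 -> matches Apparel
  - product 4 (Printer): category_id=2 -> matches Toys
  - product 5 (Pen): category_id=3 -> matches Kitchen
  - product 6 (Phone): category_id=4 -> matches Outdoor
  - product 7 (Keyboard): category_id=NULL, no match -> dropped
So 1 of 7 rows is dropped.

SQL:
SELECT a.name, b.name AS category
FROM products a
INNER JOIN categories b ON a.category_id = b.id

Result:
name    | category
--------+---------
Monitor | Toys    
Stapler | Toys    
Charger | Apparel 
Printer | Toys    
Pen     | Kitchen 
Phone   | Outdoor 


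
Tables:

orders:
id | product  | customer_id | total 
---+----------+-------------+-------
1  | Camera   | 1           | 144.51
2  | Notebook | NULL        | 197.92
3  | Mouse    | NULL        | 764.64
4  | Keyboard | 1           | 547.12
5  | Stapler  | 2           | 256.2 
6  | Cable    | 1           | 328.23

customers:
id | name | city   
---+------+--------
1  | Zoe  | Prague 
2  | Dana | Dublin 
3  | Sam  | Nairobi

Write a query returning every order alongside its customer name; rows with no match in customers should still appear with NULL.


LEFT JOIN keeps every row from orders (the left table); where customer_id has no match in customers, the customer columns become NULL. Walk through each order:
  - order 1 (Camera): customer_id=1 -> matches Zoe
  - order 2 (Notebook): customer_id=NULL, no match -> kept with NULL
  - order 3 (Mouse): customer_id=NULL, no match -> kept with NULL
  - order 4 (Keyboard): customer_id=1 -> matches Zoe
  - order 5 (Stapler): customer_id=2 -> matches Dana
  - order 6 (Cable): customer_id=1 -> matches Zoe
All 6 rows appear; 2 have NULL customer.

SQL:
SELECT a.product, b.name AS customer
FROM orders a
LEFT JOIN customers b ON a.customer_id = b.id

Result:
product  | customer
---------+---------
Camera   | Zoe     
Notebook | NULL    
Mouse    | NULL    
Keyboard | Zoe     
Stapler  | Dana    
Cable    | Zoe     


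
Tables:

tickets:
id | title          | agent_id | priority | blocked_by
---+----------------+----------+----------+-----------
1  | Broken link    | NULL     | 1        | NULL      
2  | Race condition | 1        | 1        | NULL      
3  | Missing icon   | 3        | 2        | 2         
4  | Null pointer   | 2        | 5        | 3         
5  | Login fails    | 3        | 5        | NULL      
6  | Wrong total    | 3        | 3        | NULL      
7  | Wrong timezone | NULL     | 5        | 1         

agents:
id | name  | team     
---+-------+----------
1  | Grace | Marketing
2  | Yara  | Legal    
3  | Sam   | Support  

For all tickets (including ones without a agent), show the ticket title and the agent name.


LEFT JOIN keeps every row from tickets (the left table); where agent_id has no match in agents, the agent columns become NULL. Walk through each ticket:
  - ticket 1 (Broken link): agent_id=NULL, no match -> kept with NULL
  - ticket 2 (Race condition): agent_id=1 -> matches Grace
  - ticket 3 (Missing icon): agent_id=3 -> matches Sam
  - ticket 4 (Null pointer): agent_id=2 -> matches Yara
  - ticket 5 (Login fails): agent_id=3 -> matches Sam
  - ticket 6 (Wrong total): agent_id=3 -> matches Sam
  - ticket 7 (Wrong timezone): agent_id=NULL, no match -> kept with NULL
All 7 rows appear; 2 have NULL agent.

SQL:
SELECT a.title, b.name AS agent
FROM tickets a
LEFT JOIN agents b ON a.agent_id = b.id

Result:
title          | agent
---------------+------
Broken link    | NULL 
Race condition | Grace
Missing icon   | Sam  
Null pointer   | Yara 
Login fails    | Sam  
Wrong total    | Sam  
Wrong timezone | NULL 


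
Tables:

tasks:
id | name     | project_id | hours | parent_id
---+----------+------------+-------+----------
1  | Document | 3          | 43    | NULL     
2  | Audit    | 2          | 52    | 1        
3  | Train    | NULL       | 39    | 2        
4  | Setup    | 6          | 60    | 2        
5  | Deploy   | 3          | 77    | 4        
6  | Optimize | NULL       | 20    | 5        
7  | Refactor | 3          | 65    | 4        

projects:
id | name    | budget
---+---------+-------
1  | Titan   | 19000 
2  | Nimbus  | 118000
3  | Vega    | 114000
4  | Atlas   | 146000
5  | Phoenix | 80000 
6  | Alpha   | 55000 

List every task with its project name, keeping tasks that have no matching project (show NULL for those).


LEFT JOIN keeps every row from tasks (the left table); where project_id has no match in projects, the project columns become NULL. Walk through each task:
  - task 1 (Document): project_id=3 -> matches Vega
  - task 2 (Audit): project_id=2 -> matches Nimbus
  - task 3 (Train): project_id=NULL, no match -> kept with NULL
  - task 4 (Setup): project_id=6 -> matches Alpha
  - task 5 (Deploy): project_id=3 -> matches Vega
  - task 6 (Optimize): project_id=NULL, no match -> kept with NULL
  - task 7 (Refactor): project_id=3 -> matches Vega
All 7 rows appear; 2 have NULL project.

SQL:
SELECT a.name, b.name AS project
FROM tasks a
LEFT JOIN projects b ON a.project_id = b.id

Result:
name     | project
---------+--------
Document | Vega   
Audit    | Nimbus 
Train    | NULL   
Setup    | Alpha  
Deploy   | Vega   
Optimize | NULL   
Refactor | Vega   


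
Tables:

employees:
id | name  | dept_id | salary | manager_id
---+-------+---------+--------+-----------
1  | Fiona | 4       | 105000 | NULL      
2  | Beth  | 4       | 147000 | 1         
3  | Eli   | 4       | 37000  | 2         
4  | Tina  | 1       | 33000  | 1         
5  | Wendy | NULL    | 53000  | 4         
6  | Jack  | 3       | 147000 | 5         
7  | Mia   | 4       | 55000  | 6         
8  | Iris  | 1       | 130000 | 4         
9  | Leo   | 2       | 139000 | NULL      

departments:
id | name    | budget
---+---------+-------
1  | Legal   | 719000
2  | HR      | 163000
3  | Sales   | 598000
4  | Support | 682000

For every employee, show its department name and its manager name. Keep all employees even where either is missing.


Two LEFT JOINs from the same base table employees: one to departments via dept_id, one to employees itself via manager_id. Both are LEFT so every employee is preserved.
Match against departments:
  - employee 1 (Fiona): dept_id=4 -> matches Support
  - employee 2 (Beth): dept_id=4 -> matches Support
  - employee 3 (Eli): dept_id=4 -> matches Support
  - employee 4 (Tina): dept_id=1 -> matches Legal
  - employee 5 (Wendy): dept_id=NULL, no match -> kept with NULL
  - employee 6 (Jack): dept_id=3 -> matches Sales
  - employee 7 (Mia): dept_id=4 -> matches Support
  - employee 8 (Iris): dept_id=1 -> matches Legal
  - employee 9 (Leo): dept_id=2 -> matches HR
Match against employees (self):
  - employee 1 (Fiona): manager_id=NULL -> NULL
  - employee 2 (Beth): manager_id=1 -> Fiona
  - employee 3 (Eli): manager_id=2 -> Beth
  - employee 4 (Tina): manager_id=1 -> Fiona
  - employee 5 (Wendy): manager_id=4 -> Tina
  - employee 6 (Jack): manager_id=5 -> Wendy
  - employee 7 (Mia): manager_id=6 -> Jack
  - employee 8 (Iris): manager_id=4 -> Tina
  - employee 9 (Leo): manager_id=NULL -> NULL

SQL:
SELECT a.name, b.name AS department, c.name AS manager
FROM employees a
LEFT JOIN departments b ON a.dept_id = b.id
LEFT JOIN employees c ON a.manager_id = c.id

Result:
name  | department | manager
------+------------+--------
Fiona | Support    | NULL   
Beth  | Support    | Fiona  
Eli   | Support    | Beth   
Tina  | Legal      | Fiona  
Wendy | NULL       | Tina   
Jack  | Sales      | Wendy  
Mia   | Support    | Jack   
Iris  | Legal      | Tina   
Leo   | HR         | NULL   


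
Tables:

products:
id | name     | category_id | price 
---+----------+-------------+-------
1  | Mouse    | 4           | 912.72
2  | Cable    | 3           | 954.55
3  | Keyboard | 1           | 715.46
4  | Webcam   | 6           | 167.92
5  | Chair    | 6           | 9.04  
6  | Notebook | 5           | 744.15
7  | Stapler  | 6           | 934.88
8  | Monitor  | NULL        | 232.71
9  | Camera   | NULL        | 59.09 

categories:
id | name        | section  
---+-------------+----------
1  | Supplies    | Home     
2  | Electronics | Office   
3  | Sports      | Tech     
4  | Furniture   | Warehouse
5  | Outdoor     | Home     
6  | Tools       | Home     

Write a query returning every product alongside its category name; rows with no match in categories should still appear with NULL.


LEFT JOIN keeps every row from products (the left table); where category_id has no match in categories, the category columns become NULL. Walk through each product:
  - product 1 (Mouse): category_id=4 -> matches Furniture
  - product 2 (Cable): category_id=3 -> matches Sports
  - product 3 (Keyboard): category_id=1 -> matches Supplies
  - product 4 (Webcam): category_id=6 -> matches Tools
  - product 5 (Chair): category_id=6 -> matches Tools
  - product 6 (Notebook): category_id=5 -> matches Outdoor
  - product 7 (Stapler): category_id=6 -> matches Tools
  - product 8 (Monitor): category_id=NULL, no match -> kept with NULL
  - product 9 (Camera): category_id=NULL, no match -> kept with NULL
All 9 rows appear; 2 have NULL category.

SQL:
SELECT a.name, b.name AS category
FROM products a
LEFT JOIN categories b ON a.category_id = b.id

Result:
name     | category 
---------+----------
Mouse    | Furniture
Cable    | Sports   
Keyboard | Supplies 
Webcam   | Tools    
Chair    | Tools    
Notebook | Outdoor  
Stapler  | Tools    
Monitor  | NULL     
Camera   | NULL     


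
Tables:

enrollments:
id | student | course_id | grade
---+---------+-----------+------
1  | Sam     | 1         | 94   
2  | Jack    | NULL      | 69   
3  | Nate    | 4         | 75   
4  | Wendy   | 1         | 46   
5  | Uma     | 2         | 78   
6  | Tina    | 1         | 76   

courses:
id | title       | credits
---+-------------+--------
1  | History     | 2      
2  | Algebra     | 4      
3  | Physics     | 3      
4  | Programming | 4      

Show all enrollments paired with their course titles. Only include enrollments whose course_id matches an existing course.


INNER JOIN keeps only enrollments rows whose course_id matches an id in courses. Walk through each enrollment:
  - enrollment 1 (Sam): course_id=1 -> matches History
  - enrollment 2 (Jack): course_id=NULL, no match -> dropped
  - enrollment 3 (Nate): course_id=4 -> matches Programming
  - enrollment 4 (Wendy): course_id=1 -> matches History
  - enrollment 5 (Uma): course_id=2 -> matches Algebra
  - enrollment 6 (Tina): course_id=1 -> matches History
So 1 of 6 rows is dropped.

SQL:
SELECT a.student, b.title AS course
FROM enrollments a
INNER JOIN courses b ON a.course_id = b.id

Result:
student | course     
--------+------------
Sam     | History    
Nate    | Programming
Wendy   | History    
Uma     | Algebra    
Tina    | History    


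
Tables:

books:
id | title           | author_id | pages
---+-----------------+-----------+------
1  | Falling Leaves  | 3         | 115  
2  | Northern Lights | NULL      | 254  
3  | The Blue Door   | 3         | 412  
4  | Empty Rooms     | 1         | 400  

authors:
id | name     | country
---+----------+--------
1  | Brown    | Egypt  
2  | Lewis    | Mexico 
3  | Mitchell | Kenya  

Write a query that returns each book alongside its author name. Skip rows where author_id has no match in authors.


INNER JOIN keeps only books rows whose author_id matches an id in authors. Walk through each book:
  - book 1 (Falling Leaves): author_id=3 -> matches Mitchell
  - book 2 (Northern Lights): author_id=NULL, no match -> dropped
  - book 3 (The Blue Door): author_id=3 -> matches Mitchell
  - book 4 (Empty Rooms): author_id=1 -> matches Brown
So 1 of 4 rows is dropped.

SQL:
SELECT a.title, b.name AS author
FROM books a
INNER JOIN authors b ON a.author_id = b.id

Result:
title          | author  
---------------+---------
Falling Leaves | Mitchell
The Blue Door  | Mitchell
Empty Rooms    | Brown   


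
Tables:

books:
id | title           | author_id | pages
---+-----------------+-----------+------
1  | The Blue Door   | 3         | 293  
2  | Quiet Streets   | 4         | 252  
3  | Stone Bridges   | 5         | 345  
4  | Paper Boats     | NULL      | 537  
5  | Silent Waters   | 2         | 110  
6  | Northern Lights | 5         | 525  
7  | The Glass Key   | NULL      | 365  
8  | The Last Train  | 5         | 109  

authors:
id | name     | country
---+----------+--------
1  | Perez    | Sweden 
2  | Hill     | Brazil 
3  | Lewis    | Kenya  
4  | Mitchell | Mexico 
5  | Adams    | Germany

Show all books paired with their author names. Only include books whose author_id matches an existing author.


INNER JOIN keeps only books rows whose author_id matches an id in authors. Walk through each book:
  - book 1 (The Blue Door): author_id=3 -> matches Lewis
  - book 2 (Quiet Streets): author_id=4 -> matches Mitchell
  - book 3 (Stone Bridges): author_id=5 -> matches Adams
  - book 4 (Paper Boats): author_id=NULL, no match -> dropped
  - book 5 (Silent Waters): author_id=2 -> matches Hill
  - book 6 (Northern Lights): author_id=5 -> matches Adams
  - book 7 (The Glass Key): author_id=NULL, no match -> dropped
  - book 8 (The Last Train): author_id=5 -> matches Adams
So 2 of 8 rows are dropped.

SQL:
SELECT a.title, b.name AS author
FROM books a
INNER JOIN authors b ON a.author_id = b.id

Result:
title           | author  
----------------+---------
The Blue Door   | Lewis   
Quiet Streets   | Mitchell
Stone Bridges   | Adams   
Silent Waters   | Hill    
Northern Lights | Adams   
The Last Train  | Adams   


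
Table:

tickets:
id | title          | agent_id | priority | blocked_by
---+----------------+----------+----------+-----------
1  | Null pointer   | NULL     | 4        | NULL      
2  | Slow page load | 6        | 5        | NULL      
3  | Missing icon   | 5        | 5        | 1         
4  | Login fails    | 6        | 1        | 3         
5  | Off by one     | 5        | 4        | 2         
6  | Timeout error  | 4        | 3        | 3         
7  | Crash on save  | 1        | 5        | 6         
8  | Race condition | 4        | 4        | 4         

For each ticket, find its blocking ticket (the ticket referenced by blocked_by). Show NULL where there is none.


This is a self-join: tickets is joined to a second copy of itself, matching each row's blocked_by to another row's id. Use LEFT JOIN so rows with blocked_by=NULL are kept.
  - ticket 1 (Null pointer): blocked_by=NULL -> NULL
  - ticket 2 (Slow page load): blocked_by=NULL -> NULL
  - ticket 3 (Missing icon): blocked_by=1 -> Null pointer
  - ticket 4 (Login fails): blocked_by=3 -> Missing icon
  - ticket 5 (Off by one): blocked_by=2 -> Slow page load
  - ticket 6 (Timeout error): blocked_by=3 -> Missing icon
  - ticket 7 (Crash on save): blocked_by=6 -> Timeout error
  - ticket 8 (Race condition): blocked_by=4 -> Login fails

SQL:
SELECT a.title AS item, b.title AS blocked_by
FROM tickets a
LEFT JOIN tickets b ON a.blocked_by = b.id

Result:
item           | blocked_by    
---------------+---------------
Null pointer   | NULL          
Slow page load | NULL          
Missing icon   | Null pointer  
Login fails    | Missing icon  
Off by one     | Slow page load
Timeout error  | Missing icon  
Crash on save  | Timeout error 
Race condition | Login fails   


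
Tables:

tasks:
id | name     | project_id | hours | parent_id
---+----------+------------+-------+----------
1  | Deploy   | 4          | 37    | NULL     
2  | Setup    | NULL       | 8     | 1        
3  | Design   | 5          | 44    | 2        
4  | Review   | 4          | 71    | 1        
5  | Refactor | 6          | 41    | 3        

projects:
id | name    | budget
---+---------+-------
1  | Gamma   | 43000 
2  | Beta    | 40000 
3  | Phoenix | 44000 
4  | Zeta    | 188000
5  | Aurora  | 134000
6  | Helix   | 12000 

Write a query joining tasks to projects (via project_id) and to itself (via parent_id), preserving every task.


Two LEFT JOINs from the same base table tasks: one to projects via project_id, one to tasks itself via parent_id. Both are LEFT so every task is preserved.
Match against projects:
  - task 1 (Deploy): project_id=4 -> matches Zeta
  - task 2 (Setup): project_id=NULL, no match -> kept with NULL
  - task 3 (Design): project_id=5 -> matches Aurora
  - task 4 (Review): project_id=4 -> matches Zeta
  - task 5 (Refactor): project_id=6 -> matches Helix
Match against tasks (self):
  - task 1 (Deploy): parent_id=NULL -> NULL
  - task 2 (Setup): parent_id=1 -> Deploy
  - task 3 (Design): parent_id=2 -> Setup
  - task 4 (Review): parent_id=1 -> Deploy
  - task 5 (Refactor): parent_id=3 -> Design

SQL:
SELECT a.name, b.name AS project, c.name AS parent
FROM tasks a
LEFT JOIN projects b ON a.project_id = b.id
LEFT JOIN tasks c ON a.parent_id = c.id

Result:
name     | project | parent
---------+---------+-------
Deploy   | Zeta    | NULL  
Setup    | NULL    | Deploy
Design   | Aurora  | Setup 
Review   | Zeta    | Deploy
Refactor | Helix   | Design


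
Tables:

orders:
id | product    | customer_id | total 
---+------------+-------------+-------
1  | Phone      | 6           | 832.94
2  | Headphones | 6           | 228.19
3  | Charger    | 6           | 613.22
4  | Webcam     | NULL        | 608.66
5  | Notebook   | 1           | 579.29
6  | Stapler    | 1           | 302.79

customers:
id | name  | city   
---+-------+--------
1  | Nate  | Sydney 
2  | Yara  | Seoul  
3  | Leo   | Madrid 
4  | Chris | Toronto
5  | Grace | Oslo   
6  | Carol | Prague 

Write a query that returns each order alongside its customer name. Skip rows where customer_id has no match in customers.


INNER JOIN keeps only orders rows whose customer_id matches an id in customers. Walk through each order:
  - order 1 (Phone): customer_id=6 -> matches Carol
  - order 2 (Headphones): customer_id=6 -> matches Carol
  - order 3 (Charger): customer_id=6 -> matches Carol
  - order 4 (Webcam): customer_id=NULL, no match -> dropped
  - order 5 (Notebook): customer_id=1 -> matches Nate
  - order 6 (Stapler): customer_id=1 -> matches Nate
So 1 of 6 rows is dropped.

SQL:
SELECT a.product, b.name AS customer
FROM orders a
INNER JOIN customers b ON a.customer_id = b.id

Result:
product    | customer
-----------+---------
Phone      | Carol   
Headphones | Carol   
Charger    | Carol   
Notebook   | Nate    
Stapler    | Nate    


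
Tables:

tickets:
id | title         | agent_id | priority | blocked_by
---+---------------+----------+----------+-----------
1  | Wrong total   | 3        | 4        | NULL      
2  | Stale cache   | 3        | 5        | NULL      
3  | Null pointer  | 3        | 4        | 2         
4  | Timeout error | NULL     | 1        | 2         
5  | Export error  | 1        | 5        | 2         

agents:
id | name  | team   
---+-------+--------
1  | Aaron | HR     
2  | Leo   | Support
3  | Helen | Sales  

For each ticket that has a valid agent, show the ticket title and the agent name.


INNER JOIN keeps only tickets rows whose agent_id matches an id in agents. Walk through each ticket:
  - ticket 1 (Wrong total): agent_id=3 -> matches Helen
  - ticket 2 (Stale cache): agent_id=3 -> matches Helen
  - ticket 3 (Null pointer): agent_id=3 -> matches Helen
  - ticket 4 (Timeout error): agent_id=NULL, no match -> dropped
  - ticket 5 (Export error): agent_id=1 -> matches Aaron
So 1 of 5 rows is dropped.

SQL:
SELECT a.title, b.name AS agent
FROM tickets a
INNER JOIN agents b ON a.agent_id = b.id

Result:
title        | agent
-------------+------
Wrong total  | Helen
Stale cache  | Helen
Null pointer | Helen
Export error | Aaron


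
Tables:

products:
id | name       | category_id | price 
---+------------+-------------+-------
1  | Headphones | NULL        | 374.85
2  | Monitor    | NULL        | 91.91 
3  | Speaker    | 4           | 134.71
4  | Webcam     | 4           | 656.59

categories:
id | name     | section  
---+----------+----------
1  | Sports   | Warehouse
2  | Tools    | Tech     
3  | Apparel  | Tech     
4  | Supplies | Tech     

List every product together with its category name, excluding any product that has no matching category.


INNER JOIN keeps only products rows whose category_id matches an id in categories. Walk through each product:
  - product 1 (Headphones): category_id=NULL, no match -> dropped
  - product 2 (Monitor): category_id=NULL, no match -> dropped
  - product 3 (Speaker): category_id=4 -> matches Supplies
  - product 4 (Webcam): category_id=4 -> matches Supplies
So 2 of 4 rows are dropped.

SQL:
SELECT a.name, b.name AS category
FROM products a
INNER JOIN categories b ON a.category_id = b.id

Result:
name    | category
--------+---------
Speaker | Supplies
Webcam  | Supplies


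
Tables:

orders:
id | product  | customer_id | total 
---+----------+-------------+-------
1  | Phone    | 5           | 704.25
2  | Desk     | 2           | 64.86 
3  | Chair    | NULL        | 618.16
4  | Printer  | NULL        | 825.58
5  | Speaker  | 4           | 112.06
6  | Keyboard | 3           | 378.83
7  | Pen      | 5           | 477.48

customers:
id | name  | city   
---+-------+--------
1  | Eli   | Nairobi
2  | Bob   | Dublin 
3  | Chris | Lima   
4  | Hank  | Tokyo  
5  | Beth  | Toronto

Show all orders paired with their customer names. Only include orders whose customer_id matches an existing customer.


INNER JOIN keeps only orders rows whose customer_id matches an id in customers. Walk through each order:
  - order 1 (Phone): customer_id=5 -> matches Beth
  - order 2 (Desk): customer_id=2 -> matches Bob
  - order 3 (Chair): customer_id=NULL, no match -> dropped
  - order 4 (Printer): customer_id=NULL, no match -> dropped
  - order 5 (Speaker): customer_id=4 -> matches Hank
  - order 6 (Keyboard): customer_id=3 -> matches Chris
  - order 7 (Pen): customer_id=5 -> matches Beth
So 2 of 7 rows are dropped.

SQL:
SELECT a.product, b.name AS customer
FROM orders a
INNER JOIN customers b ON a.customer_id = b.id

Result:
product  | customer
---------+---------
Phone    | Beth    
Desk     | Bob     
Speaker  | Hank    
Keyboard | Chris   
Pen      | Beth    


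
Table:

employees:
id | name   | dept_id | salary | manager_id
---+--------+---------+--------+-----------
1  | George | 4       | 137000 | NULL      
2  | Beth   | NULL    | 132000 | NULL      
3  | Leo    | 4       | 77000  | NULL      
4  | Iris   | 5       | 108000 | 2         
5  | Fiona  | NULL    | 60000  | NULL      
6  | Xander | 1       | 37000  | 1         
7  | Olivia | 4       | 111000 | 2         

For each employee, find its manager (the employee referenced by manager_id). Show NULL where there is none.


This is a self-join: employees is joined to a second copy of itself, matching each row's manager_id to another row's id. Use LEFT JOIN so rows with manager_id=NULL are kept.
  - employee 1 (George): manager_id=NULL -> NULL
  - employee 2 (Beth): manager_id=NULL -> NULL
  - employee 3 (Leo): manager_id=NULL -> NULL
  - employee 4 (Iris): manager_id=2 -> Beth
  - employee 5 (Fiona): manager_id=NULL -> NULL
  - employee 6 (Xander): manager_id=1 -> George
  - employee 7 (Olivia): manager_id=2 -> Beth

SQL:
SELECT a.name AS item, b.name AS manager
FROM employees a
LEFT JOIN employees b ON a.manager_id = b.id

Result:
item   | manager
-------+--------
George | NULL   
Beth   | NULL   
Leo    | NULL   
Iris   | Beth   
Fiona  | NULL   
Xander | George 
Olivia | Beth   


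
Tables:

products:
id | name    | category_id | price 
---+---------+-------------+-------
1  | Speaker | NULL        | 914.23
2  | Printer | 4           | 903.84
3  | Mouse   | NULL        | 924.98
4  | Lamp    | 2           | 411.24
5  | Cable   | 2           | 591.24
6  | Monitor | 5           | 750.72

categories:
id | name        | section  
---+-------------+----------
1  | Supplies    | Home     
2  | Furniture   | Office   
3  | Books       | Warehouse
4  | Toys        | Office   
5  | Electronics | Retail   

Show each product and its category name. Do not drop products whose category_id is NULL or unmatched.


LEFT JOIN keeps every row from products (the left table); where category_id has no match in categories, the category columns become NULL. Walk through each product:
  - product 1 (Speaker): category_id=NULL, no match -> kept with NULL
  - product 2 (Printer): category_id=4 -> matches Toys
  - product 3 (Mouse): category_id=NULL, no match -> kept with NULL
  - product 4 (Lamp): category_id=2 -> matches Furniture
  - product 5 (Cable): category_id=2 -> matches Furniture
  - product 6 (Monitor): category_id=5 -> matches Electronics
All 6 rows appear; 2 have NULL category.

SQL:
SELECT a.name, b.name AS category
FROM products a
LEFT JOIN categories b ON a.category_id = b.id

Result:
name    | category   
--------+------------
Speaker | NULL       
Printer | Toys       
Mouse   | NULL       
Lamp    | Furniture  
Cable   | Furniture  
Monitor | Electronics


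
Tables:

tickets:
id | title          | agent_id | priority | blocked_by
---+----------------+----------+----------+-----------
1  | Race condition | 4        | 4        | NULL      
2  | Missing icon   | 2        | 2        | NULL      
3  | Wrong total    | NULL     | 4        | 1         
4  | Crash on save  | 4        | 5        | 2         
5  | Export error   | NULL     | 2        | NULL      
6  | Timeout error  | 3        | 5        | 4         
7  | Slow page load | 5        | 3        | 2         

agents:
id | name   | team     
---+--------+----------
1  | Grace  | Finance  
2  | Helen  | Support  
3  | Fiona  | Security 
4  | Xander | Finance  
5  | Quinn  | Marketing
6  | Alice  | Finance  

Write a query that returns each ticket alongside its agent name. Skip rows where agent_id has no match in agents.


INNER JOIN keeps only tickets rows whose agent_id matches an id in agents. Walk through each ticket:
  - ticket 1 (Race condition): agent_id=4 -> matches Xander
  - ticket 2 (Missing icon): agent_id=2 -> matches Helen
  - ticket 3 (Wrong total): agent_id=NULL, no match -> dropped
  - ticket 4 (Crash on save): agent_id=4 -> matches Xander
  - ticket 5 (Export error): agent_id=NULL, no match -> dropped
  - ticket 6 (Timeout error): agent_id=3 -> matches Fiona
  - ticket 7 (Slow page load): agent_id=5 -> matches Quinn
So 2 of 7 rows are dropped.

SQL:
SELECT a.title, b.name AS agent
FROM tickets a
INNER JOIN agents b ON a.agent_id = b.id

Result:
title          | agent 
---------------+-------
Race condition | Xander
Missing icon   | Helen 
Crash on save  | Xander
Timeout error  | Fiona 
Slow page load | Quinn 


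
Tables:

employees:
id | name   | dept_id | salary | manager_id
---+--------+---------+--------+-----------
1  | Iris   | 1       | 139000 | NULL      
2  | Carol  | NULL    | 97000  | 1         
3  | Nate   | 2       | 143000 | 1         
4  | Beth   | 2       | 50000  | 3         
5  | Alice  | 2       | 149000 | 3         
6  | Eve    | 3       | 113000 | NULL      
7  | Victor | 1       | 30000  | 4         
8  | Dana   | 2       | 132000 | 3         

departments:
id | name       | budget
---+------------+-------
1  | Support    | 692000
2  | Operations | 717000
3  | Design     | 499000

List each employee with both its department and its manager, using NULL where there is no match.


Two LEFT JOINs from the same base table employees: one to departments via dept_id, one to employees itself via manager_id. Both are LEFT so every employee is preserved.
Match against departments:
  - employee 1 (Iris): dept_id=1 -> matches Support
  - employee 2 (Carol): dept_id=NULL, no match -> kept with NULL
  - employee 3 (Nate): dept_id=2 -> matches Operations
  - employee 4 (Beth): dept_id=2 -> matches Operations
  - employee 5 (Alice): dept_id=2 -> matches Operations
  - employee 6 (Eve): dept_id=3 -> matches Design
  - employee 7 (Victor): dept_id=1 -> matches Support
  - employee 8 (Dana): dept_id=2 -> matches Operations
Match against employees (self):
  - employee 1 (Iris): manager_id=NULL -> NULL
  - employee 2 (Carol): manager_id=1 -> Iris
  - employee 3 (Nate): manager_id=1 -> Iris
  - employee 4 (Beth): manager_id=3 -> Nate
  - employee 5 (Alice): manager_id=3 -> Nate
  - employee 6 (Eve): manager_id=NULL -> NULL
  - employee 7 (Victor): manager_id=4 -> Beth
  - employee 8 (Dana): manager_id=3 -> Nate

SQL:
SELECT a.name, b.name AS department, c.name AS manager
FROM employees a
LEFT JOIN departments b ON a.dept_id = b.id
LEFT JOIN employees c ON a.manager_id = c.id

Result:
name   | department | manager
-------+------------+--------
Iris   | Support    | NULL   
Carol  | NULL       | Iris   
Nate   | Operations | Iris   
Beth   | Operations | Nate   
Alice  | Operations | Nate   
Eve    | Design     | NULL   
Victor | Support    | Beth   
Dana   | Operations | Nate   


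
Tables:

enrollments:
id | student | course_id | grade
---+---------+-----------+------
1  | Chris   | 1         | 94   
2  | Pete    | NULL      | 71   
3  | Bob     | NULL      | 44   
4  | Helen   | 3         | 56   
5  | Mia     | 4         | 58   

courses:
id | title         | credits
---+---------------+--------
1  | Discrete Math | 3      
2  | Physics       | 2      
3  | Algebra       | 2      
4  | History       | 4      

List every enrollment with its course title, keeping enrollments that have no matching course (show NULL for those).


LEFT JOIN keeps every row from enrollments (the left table); where course_id has no match in courses, the course columns become NULL. Walk through each enrollment:
  - enrollment 1 (Chris): course_id=1 -> matches Discrete Math
  - enrollment 2 (Pete): course_id=NULL, no match -> kept with NULL
  - enrollment 3 (Bob): course_id=NULL, no match -> kept with NULL
  - enrollment 4 (Helen): course_id=3 -> matches Algebra
  - enrollment 5 (Mia): course_id=4 -> matches History
All 5 rows appear; 2 have NULL course.

SQL:
SELECT a.student, b.title AS course
FROM enrollments a
LEFT JOIN courses b ON a.course_id = b.id

Result:
student | course       
--------+--------------
Chris   | Discrete Math
Pete    | NULL         
Bob     | NULL         
Helen   | Algebra      
Mia     | History      


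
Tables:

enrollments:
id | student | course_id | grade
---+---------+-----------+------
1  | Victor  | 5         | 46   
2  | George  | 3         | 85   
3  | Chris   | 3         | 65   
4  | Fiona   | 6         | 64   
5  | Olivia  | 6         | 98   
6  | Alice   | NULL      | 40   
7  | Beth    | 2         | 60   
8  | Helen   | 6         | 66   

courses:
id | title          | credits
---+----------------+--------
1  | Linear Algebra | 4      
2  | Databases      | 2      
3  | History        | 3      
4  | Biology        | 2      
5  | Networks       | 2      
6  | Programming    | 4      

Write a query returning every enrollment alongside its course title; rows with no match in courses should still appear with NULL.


LEFT JOIN keeps every row from enrollments (the left table); where course_id has no match in courses, the course columns become NULL. Walk through each enrollment:
  - enrollment 1 (Victor): course_id=5 -> matches Networks
  - enrollment 2 (George): course_id=3 -> matches History
  - enrollment 3 (Chris): course_id=3 -> matches History
  - enrollment 4 (Fiona): course_id=6 -> matches Programming
  - enrollment 5 (Olivia): course_id=6 -> matches Programming
  - enrollment 6 (Alice): course_id=NULL, no match -> kept with NULL
  - enrollment 7 (Beth): course_id=2 -> matches Databases
  - enrollment 8 (Helen): course_id=6 -> matches Programming
All 8 rows appear; 1 has NULL course.

SQL:
SELECT a.student, b.title AS course
FROM enrollments a
LEFT JOIN courses b ON a.course_id = b.id

Result:
student | course     
--------+------------
Victor  | Networks   
George  | History    
Chris   | History    
Fiona   | Programming
Olivia  | Programming
Alice   | NULL       
Beth    | Databases  
Helen   | Programming
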